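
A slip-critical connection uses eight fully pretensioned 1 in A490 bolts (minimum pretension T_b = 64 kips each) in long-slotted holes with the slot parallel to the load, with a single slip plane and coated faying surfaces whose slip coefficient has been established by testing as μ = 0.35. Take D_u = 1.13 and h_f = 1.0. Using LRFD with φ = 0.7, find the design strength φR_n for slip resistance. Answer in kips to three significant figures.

R_n = μ · D_u · h_f · T_b · n_s · n_b = 0.35 × 1.13 × 1.0 × 64 × 1 × 8 = 202.5 kips.
Design strength φR_n = 0.7 × 202.5 = 142 kips.

142 kips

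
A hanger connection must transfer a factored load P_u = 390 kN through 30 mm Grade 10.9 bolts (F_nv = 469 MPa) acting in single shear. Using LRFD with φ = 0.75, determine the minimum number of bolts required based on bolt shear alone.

2 bolts

A_b = π·30²/4 = 706.9 mm².
Per-bolt design strength φR_n = 0.75 × 469 × 706.9 × 1 / 1000 = 248.6 kN.
n ≥ 390 / 248.6 = 1.569 → use 2 bolts.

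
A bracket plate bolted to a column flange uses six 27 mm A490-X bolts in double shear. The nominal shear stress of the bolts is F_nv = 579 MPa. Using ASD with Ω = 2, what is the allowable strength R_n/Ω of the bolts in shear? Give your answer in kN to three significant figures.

1990 kN

A_b = π × 27² / 4 = 572.6 mm².
R_n = F_nv · A_b · n · n_s = 579 × 572.6 × 6 × 2 / 1000 = 3978 kN.
Allowable strength R_n/Ω = 3978 / 2 = 1990 kN.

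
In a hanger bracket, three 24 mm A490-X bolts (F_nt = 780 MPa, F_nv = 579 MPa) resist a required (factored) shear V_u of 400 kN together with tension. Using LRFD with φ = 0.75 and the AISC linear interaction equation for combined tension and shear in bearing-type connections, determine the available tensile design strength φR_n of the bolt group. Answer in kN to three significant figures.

A_b = π·24²/4 = 452.4 mm²; f_rv = 400 × 1000 / (3 × 452.4) = 294.7 MPa.
F'_nt = 1.3 F_nt − (F_nt / φF_nv) f_rv = 1.3·780 − (780/(0.75·579))·294.7 = 484.6 MPa, capped at F_nt → F'_nt = 484.6 MPa.
R_n = F'_nt · A_b · n = 484.6 × 452.4 × 3 / 1000 = 657.7 kN.
Design strength φR_n = 0.75 × 657.7 = 493 kN.

493 kN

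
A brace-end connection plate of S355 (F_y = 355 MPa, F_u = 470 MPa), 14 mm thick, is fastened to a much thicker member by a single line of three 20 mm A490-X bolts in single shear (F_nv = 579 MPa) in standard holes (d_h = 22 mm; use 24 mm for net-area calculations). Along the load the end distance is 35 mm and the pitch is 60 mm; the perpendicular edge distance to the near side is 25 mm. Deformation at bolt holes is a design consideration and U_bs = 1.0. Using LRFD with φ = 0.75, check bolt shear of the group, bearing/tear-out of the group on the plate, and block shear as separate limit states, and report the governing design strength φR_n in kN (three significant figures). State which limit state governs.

345 kN (block shear governs)

Bolt shear: A_b = π·20²/4 = 314.2 mm²; R_n = 579 × 314.2 × 3 × 1 / 1000 = 545.7 kN → 0.75 × 545.7 = 409 kN.
Bearing: edge l_c = 24, r_n = 189.5 kN; interior l_c = 38, r_n = 300 kN; R_n = 189.5 + 2·300 = 789.6 kN → 592 kN.
Block shear: A_gv = 2170, A_nv = 1330, A_nt = 182 mm²; R_n = min(0.6F_uA_nv, 0.6F_yA_gv) + U_bs·F_u·A_nt = 460.6 kN → 345 kN.
Block shear governs: 345 kN.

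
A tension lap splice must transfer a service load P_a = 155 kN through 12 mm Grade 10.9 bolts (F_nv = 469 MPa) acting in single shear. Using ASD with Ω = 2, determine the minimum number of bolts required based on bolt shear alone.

6 bolts

A_b = π·12²/4 = 113.1 mm².
Per-bolt allowable strength R_n/Ω = 469 × 113.1 × 1 / 1000 / 2 = 26.52 kN.
n ≥ 155 / 26.52 = 5.844 → use 6 bolts.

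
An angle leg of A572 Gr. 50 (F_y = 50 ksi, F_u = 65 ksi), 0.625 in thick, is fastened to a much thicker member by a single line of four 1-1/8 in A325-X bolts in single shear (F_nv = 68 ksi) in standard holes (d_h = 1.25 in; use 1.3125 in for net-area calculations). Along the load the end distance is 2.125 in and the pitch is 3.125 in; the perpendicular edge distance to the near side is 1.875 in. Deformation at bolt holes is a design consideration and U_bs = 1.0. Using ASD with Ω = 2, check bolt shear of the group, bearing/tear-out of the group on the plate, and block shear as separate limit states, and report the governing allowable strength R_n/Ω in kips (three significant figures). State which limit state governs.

109 kips (block shear governs)

Bolt shear: A_b = π·1.125²/4 = 0.994 in²; R_n = 68 × 0.994 × 4 × 1 = 270.4 kips → 270.4 / 2 = 135 kips.
Bearing: edge l_c = 1.5, r_n = 73.12 kips; interior l_c = 1.875, r_n = 91.41 kips; R_n = 73.12 + 3·91.41 = 347.3 kips → 174 kips.
Block shear: A_gv = 7.188, A_nv = 4.316, A_nt = 0.7617 in²; R_n = min(0.6F_uA_nv, 0.6F_yA_gv) + U_bs·F_u·A_nt = 217.9 kips → 109 kips.
Block shear governs: 109 kips.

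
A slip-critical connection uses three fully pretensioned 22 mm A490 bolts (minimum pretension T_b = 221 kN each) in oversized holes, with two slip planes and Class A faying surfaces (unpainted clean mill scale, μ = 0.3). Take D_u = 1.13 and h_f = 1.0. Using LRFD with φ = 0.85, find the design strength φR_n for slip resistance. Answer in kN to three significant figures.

382 kN

R_n = μ · D_u · h_f · T_b · n_s · n_b = 0.3 × 1.13 × 1.0 × 221 × 2 × 3 = 449.5 kN.
Design strength φR_n = 0.85 × 449.5 = 382 kN.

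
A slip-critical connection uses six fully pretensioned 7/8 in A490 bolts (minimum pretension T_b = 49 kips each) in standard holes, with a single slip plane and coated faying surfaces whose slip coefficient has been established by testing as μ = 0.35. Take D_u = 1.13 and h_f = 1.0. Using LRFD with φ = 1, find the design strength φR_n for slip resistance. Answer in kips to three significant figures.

R_n = μ · D_u · h_f · T_b · n_s · n_b = 0.35 × 1.13 × 1.0 × 49 × 1 × 6 = 116.3 kips.
Design strength φR_n = 1 × 116.3 = 116 kips.

116 kips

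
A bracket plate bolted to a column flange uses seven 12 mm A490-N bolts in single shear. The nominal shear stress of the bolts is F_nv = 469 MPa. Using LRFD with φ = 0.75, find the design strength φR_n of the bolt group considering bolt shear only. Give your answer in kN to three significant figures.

278 kN

A_b = π × 12² / 4 = 113.1 mm².
R_n = F_nv · A_b · n · n_s = 469 × 113.1 × 7 × 1 / 1000 = 371.3 kN.
Design strength φR_n = 0.75 × 371.3 = 278 kN.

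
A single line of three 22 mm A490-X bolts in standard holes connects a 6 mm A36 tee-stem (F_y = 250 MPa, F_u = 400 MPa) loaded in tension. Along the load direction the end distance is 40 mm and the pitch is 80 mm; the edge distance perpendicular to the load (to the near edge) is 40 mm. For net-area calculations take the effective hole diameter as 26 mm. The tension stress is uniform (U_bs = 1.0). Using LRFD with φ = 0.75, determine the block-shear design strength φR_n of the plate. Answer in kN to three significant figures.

Shear plane L_v = 40 + 2·80 = 200 mm; A_gv = 200 × 6 = 1200 mm².
A_nv = (200 − 2.5·26) × 6 = 810 mm².
A_nt = (40 − 0.5·26) × 6 = 162 mm².
0.6 F_u A_nv = 194.4 kN; 0.6 F_y A_gv = 180 kN → shear yielding governs the shear term.
R_n = 180 + 1.0 × 400 × 162 / 1000 = 244.8 kN.
Design strength φR_n = 0.75 × 244.8 = 184 kN.

184 kN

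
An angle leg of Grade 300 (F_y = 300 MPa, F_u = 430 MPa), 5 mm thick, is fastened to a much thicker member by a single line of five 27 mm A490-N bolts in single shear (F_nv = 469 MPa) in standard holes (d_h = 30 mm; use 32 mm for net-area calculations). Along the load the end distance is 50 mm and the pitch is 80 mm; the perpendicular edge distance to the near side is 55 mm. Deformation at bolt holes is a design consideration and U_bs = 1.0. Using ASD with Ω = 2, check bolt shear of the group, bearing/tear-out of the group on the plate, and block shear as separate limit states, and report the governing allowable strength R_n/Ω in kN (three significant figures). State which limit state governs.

Bolt shear: A_b = π·27²/4 = 572.6 mm²; R_n = 469 × 572.6 × 5 × 1 / 1000 = 1343 kN → 1343 / 2 = 671 kN.
Bearing: edge l_c = 35, r_n = 90.3 kN; interior l_c = 50, r_n = 129 kN; R_n = 90.3 + 4·129 = 606.3 kN → 303 kN.
Block shear: A_gv = 1850, A_nv = 1130, A_nt = 195 mm²; R_n = min(0.6F_uA_nv, 0.6F_yA_gv) + U_bs·F_u·A_nt = 375.4 kN → 188 kN.
Block shear governs: 188 kN.

188 kN (block shear governs)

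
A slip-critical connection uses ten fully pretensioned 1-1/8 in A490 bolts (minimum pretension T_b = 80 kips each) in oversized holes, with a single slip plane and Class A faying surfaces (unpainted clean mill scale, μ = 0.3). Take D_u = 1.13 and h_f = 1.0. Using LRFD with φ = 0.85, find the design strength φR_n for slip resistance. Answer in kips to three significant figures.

231 kips

R_n = μ · D_u · h_f · T_b · n_s · n_b = 0.3 × 1.13 × 1.0 × 80 × 1 × 10 = 271.2 kips.
Design strength φR_n = 0.85 × 271.2 = 231 kips.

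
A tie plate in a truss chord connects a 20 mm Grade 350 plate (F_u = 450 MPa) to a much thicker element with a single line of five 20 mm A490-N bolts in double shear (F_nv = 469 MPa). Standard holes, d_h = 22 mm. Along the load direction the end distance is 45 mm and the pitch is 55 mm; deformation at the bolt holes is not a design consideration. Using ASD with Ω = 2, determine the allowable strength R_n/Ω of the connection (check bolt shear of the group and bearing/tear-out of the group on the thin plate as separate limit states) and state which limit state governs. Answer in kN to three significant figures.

737 kN (bolt shear governs)

Bolt shear: A_b = π·20²/4 = 314.2 mm²; R_n = 469 × 314.2 × 5 × 2 / 1000 = 1473 kN → 1473 / 2 = 737 kN.
Bearing (1.5 l_c t F_u ≤ 3.0 d t F_u): upper limit = 3.0·20·20·450 / 1000 = 540 kN.
  Edge l_c = 45 − 22/2 = 34 → r_n = 459 kN; interior l_c = 55 − 22 = 33 → r_n = 445.5 kN.
  R_n,bearing = 1·459 + 4·445.5 = 2241 kN → 2241 / 2 = 1120 kN.
Bolt shear governs: 737 kN.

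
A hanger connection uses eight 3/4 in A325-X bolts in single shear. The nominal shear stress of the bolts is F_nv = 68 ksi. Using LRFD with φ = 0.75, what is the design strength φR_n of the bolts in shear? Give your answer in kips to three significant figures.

A_b = π × 0.75² / 4 = 0.4418 in².
R_n = F_nv · A_b · n · n_s = 68 × 0.4418 × 8 × 1 = 240.3 kips.
Design strength φR_n = 0.75 × 240.3 = 180 kips.

180 kips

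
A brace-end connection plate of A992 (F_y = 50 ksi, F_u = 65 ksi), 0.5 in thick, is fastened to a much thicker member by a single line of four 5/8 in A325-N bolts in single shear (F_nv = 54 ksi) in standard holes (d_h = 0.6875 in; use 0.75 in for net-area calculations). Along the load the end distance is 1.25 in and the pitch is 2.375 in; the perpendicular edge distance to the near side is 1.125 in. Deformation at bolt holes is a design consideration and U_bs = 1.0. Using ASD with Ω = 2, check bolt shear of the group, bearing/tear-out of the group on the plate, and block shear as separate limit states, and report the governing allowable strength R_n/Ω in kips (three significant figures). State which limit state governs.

33.1 kips (bolt shear governs)

Bolt shear: A_b = π·0.625²/4 = 0.3068 in²; R_n = 54 × 0.3068 × 4 × 1 = 66.27 kips → 66.27 / 2 = 33.1 kips.
Bearing: edge l_c = 0.9062, r_n = 35.34 kips; interior l_c = 1.688, r_n = 48.75 kips; R_n = 35.34 + 3·48.75 = 181.6 kips → 90.8 kips.
Block shear: A_gv = 4.188, A_nv = 2.875, A_nt = 0.375 in²; R_n = min(0.6F_uA_nv, 0.6F_yA_gv) + U_bs·F_u·A_nt = 136.5 kips → 68.2 kips.
Bolt shear governs: 33.1 kips.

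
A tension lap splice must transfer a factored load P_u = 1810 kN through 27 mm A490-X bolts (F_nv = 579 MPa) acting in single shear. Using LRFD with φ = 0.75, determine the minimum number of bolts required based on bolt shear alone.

A_b = π·27²/4 = 572.6 mm².
Per-bolt design strength φR_n = 0.75 × 579 × 572.6 × 1 / 1000 = 248.6 kN.
n ≥ 1810 / 248.6 = 7.28 → use 8 bolts.

8 bolts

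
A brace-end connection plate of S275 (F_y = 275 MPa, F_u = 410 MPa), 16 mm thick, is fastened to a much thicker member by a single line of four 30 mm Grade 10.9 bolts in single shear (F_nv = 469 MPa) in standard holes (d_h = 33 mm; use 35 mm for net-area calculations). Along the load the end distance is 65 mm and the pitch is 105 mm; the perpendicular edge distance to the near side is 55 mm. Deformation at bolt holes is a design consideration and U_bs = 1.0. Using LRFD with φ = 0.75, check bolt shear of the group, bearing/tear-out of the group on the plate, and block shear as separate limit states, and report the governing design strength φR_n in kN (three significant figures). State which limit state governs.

937 kN (block shear governs)

Bolt shear: A_b = π·30²/4 = 706.9 mm²; R_n = 469 × 706.9 × 4 × 1 / 1000 = 1326 kN → 0.75 × 1326 = 995 kN.
Bearing: edge l_c = 48.5, r_n = 381.8 kN; interior l_c = 72, r_n = 472.3 kN; R_n = 381.8 + 3·472.3 = 1799 kN → 1350 kN.
Block shear: A_gv = 6080, A_nv = 4120, A_nt = 600 mm²; R_n = min(0.6F_uA_nv, 0.6F_yA_gv) + U_bs·F_u·A_nt = 1249 kN → 937 kN.
Block shear governs: 937 kN.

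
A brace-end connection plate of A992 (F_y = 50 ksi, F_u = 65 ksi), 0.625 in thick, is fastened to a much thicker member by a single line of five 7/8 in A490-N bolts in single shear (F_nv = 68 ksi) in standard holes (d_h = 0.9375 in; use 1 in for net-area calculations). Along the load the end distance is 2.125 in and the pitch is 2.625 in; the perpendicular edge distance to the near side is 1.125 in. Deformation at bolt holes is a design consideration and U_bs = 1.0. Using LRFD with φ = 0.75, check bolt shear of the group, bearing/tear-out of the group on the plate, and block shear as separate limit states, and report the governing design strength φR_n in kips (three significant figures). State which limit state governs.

153 kips (bolt shear governs)

Bolt shear: A_b = π·0.875²/4 = 0.6013 in²; R_n = 68 × 0.6013 × 5 × 1 = 204.4 kips → 0.75 × 204.4 = 153 kips.
Bearing: edge l_c = 1.656, r_n = 80.74 kips; interior l_c = 1.688, r_n = 82.27 kips; R_n = 80.74 + 4·82.27 = 409.8 kips → 307 kips.
Block shear: A_gv = 7.891, A_nv = 5.078, A_nt = 0.3906 in²; R_n = min(0.6F_uA_nv, 0.6F_yA_gv) + U_bs·F_u·A_nt = 223.4 kips → 168 kips.
Bolt shear governs: 153 kips.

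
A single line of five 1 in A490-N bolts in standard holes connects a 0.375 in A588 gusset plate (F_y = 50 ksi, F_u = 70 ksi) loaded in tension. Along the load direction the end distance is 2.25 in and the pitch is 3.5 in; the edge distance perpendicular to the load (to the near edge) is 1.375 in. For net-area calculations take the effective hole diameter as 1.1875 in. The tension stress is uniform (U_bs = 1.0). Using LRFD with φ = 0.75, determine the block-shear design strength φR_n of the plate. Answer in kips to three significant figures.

Shear plane L_v = 2.25 + 4·3.5 = 16.25 in; A_gv = 16.25 × 0.375 = 6.094 in².
A_nv = (16.25 − 4.5·1.1875) × 0.375 = 4.09 in².
A_nt = (1.375 − 0.5·1.1875) × 0.375 = 0.293 in².
0.6 F_u A_nv = 171.8 kips; 0.6 F_y A_gv = 182.8 kips → shear rupture governs the shear term.
R_n = 171.8 + 1.0 × 70 × 0.293 = 192.3 kips.
Design strength φR_n = 0.75 × 192.3 = 144 kips.

144 kips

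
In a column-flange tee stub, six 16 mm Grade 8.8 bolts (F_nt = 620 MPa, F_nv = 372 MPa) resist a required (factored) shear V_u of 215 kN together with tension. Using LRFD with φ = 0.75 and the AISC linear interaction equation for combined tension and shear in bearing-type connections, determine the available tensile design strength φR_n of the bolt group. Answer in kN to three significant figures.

371 kN

A_b = π·16²/4 = 201.1 mm²; f_rv = 215 × 1000 / (6 × 201.1) = 178.2 MPa.
F'_nt = 1.3 F_nt − (F_nt / φF_nv) f_rv = 1.3·620 − (620/(0.75·372))·178.2 = 410 MPa, capped at F_nt → F'_nt = 410 MPa.
R_n = F'_nt · A_b · n = 410 × 201.1 × 6 / 1000 = 494.6 kN.
Design strength φR_n = 0.75 × 494.6 = 371 kN.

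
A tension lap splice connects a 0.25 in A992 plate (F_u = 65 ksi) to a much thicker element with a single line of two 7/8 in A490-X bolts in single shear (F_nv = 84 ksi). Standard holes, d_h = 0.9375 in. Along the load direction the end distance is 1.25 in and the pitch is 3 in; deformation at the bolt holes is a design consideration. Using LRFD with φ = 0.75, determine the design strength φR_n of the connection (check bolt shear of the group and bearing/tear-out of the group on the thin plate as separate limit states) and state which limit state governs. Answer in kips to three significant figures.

Bolt shear: A_b = π·0.875²/4 = 0.6013 in²; R_n = 84 × 0.6013 × 2 × 1 = 101 kips → 0.75 × 101 = 75.8 kips.
Bearing (1.2 l_c t F_u ≤ 2.4 d t F_u): upper limit = 2.4·0.875·0.25·65 = 34.12 kips.
  Edge l_c = 1.25 − 0.9375/2 = 0.7812 → r_n = 15.23 kips; interior l_c = 3 − 0.9375 = 2.062 → r_n = 34.12 kips.
  R_n,bearing = 1·15.23 + 1·34.12 = 49.36 kips → 0.75 × 49.36 = 37 kips.
Bearing governs: 37 kips.

37 kips (bearing governs)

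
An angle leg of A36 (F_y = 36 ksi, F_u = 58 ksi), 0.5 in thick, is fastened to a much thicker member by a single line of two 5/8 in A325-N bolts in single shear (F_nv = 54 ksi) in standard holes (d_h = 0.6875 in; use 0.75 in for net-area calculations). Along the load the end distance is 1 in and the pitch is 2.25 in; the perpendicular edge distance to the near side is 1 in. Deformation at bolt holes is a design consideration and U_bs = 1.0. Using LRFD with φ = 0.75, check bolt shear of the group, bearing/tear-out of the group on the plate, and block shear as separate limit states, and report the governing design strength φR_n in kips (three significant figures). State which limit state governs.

Bolt shear: A_b = π·0.625²/4 = 0.3068 in²; R_n = 54 × 0.3068 × 2 × 1 = 33.13 kips → 0.75 × 33.13 = 24.9 kips.
Bearing: edge l_c = 0.6562, r_n = 22.84 kips; interior l_c = 1.562, r_n = 43.5 kips; R_n = 22.84 + 1·43.5 = 66.34 kips → 49.8 kips.
Block shear: A_gv = 1.625, A_nv = 1.062, A_nt = 0.3125 in²; R_n = min(0.6F_uA_nv, 0.6F_yA_gv) + U_bs·F_u·A_nt = 53.22 kips → 39.9 kips.
Bolt shear governs: 24.9 kips.

24.9 kips (bolt shear governs)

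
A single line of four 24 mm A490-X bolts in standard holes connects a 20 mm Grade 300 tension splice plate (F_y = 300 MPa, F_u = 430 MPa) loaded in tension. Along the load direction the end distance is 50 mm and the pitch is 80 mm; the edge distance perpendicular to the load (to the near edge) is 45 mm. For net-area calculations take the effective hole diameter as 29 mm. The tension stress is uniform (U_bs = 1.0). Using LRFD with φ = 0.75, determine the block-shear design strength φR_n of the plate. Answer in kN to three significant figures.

926 kN

Shear plane L_v = 50 + 3·80 = 290 mm; A_gv = 290 × 20 = 5800 mm².
A_nv = (290 − 3.5·29) × 20 = 3770 mm².
A_nt = (45 − 0.5·29) × 20 = 610 mm².
0.6 F_u A_nv = 972.7 kN; 0.6 F_y A_gv = 1044 kN → shear rupture governs the shear term.
R_n = 972.7 + 1.0 × 430 × 610 / 1000 = 1235 kN.
Design strength φR_n = 0.75 × 1235 = 926 kN.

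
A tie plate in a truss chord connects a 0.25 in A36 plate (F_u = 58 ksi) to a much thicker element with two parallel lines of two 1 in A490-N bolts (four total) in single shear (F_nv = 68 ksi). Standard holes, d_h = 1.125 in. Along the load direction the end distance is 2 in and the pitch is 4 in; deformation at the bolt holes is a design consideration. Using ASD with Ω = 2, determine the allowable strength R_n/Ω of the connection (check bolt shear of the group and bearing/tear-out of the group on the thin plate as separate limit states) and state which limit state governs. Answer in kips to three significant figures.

59.8 kips (bearing governs)

Bolt shear: A_b = π·1²/4 = 0.7854 in²; R_n = 68 × 0.7854 × 4 × 1 = 213.6 kips → 213.6 / 2 = 107 kips.
Bearing (1.2 l_c t F_u ≤ 2.4 d t F_u): upper limit = 2.4·1·0.25·58 = 34.8 kips.
  Edge l_c = 2 − 1.125/2 = 1.438 → r_n = 25.01 kips; interior l_c = 4 − 1.125 = 2.875 → r_n = 34.8 kips.
  R_n,bearing = 2·25.01 + 2·34.8 = 119.6 kips → 119.6 / 2 = 59.8 kips.
Bearing governs: 59.8 kips.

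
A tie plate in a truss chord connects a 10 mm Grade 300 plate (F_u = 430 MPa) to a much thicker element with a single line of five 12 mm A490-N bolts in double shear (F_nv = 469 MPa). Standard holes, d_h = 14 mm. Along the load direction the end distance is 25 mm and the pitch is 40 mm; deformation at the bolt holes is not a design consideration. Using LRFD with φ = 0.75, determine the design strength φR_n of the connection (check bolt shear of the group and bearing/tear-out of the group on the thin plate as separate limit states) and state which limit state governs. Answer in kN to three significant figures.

Bolt shear: A_b = π·12²/4 = 113.1 mm²; R_n = 469 × 113.1 × 5 × 2 / 1000 = 530.4 kN → 0.75 × 530.4 = 398 kN.
Bearing (1.5 l_c t F_u ≤ 3.0 d t F_u): upper limit = 3.0·12·10·430 / 1000 = 154.8 kN.
  Edge l_c = 25 − 14/2 = 18 → r_n = 116.1 kN; interior l_c = 40 − 14 = 26 → r_n = 154.8 kN.
  R_n,bearing = 1·116.1 + 4·154.8 = 735.3 kN → 0.75 × 735.3 = 551 kN.
Bolt shear governs: 398 kN.

398 kN (bolt shear governs)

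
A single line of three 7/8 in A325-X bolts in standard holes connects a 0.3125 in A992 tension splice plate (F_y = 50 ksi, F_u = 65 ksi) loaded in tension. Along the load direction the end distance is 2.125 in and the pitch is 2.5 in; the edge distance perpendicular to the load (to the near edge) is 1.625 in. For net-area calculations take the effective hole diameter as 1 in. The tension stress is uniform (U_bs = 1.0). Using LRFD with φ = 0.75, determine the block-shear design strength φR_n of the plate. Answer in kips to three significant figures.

59.4 kips

Shear plane L_v = 2.125 + 2·2.5 = 7.125 in; A_gv = 7.125 × 0.3125 = 2.227 in².
A_nv = (7.125 − 2.5·1) × 0.3125 = 1.445 in².
A_nt = (1.625 − 0.5·1) × 0.3125 = 0.3516 in².
0.6 F_u A_nv = 56.37 kips; 0.6 F_y A_gv = 66.8 kips → shear rupture governs the shear term.
R_n = 56.37 + 1.0 × 65 × 0.3516 = 79.22 kips.
Design strength φR_n = 0.75 × 79.22 = 59.4 kips.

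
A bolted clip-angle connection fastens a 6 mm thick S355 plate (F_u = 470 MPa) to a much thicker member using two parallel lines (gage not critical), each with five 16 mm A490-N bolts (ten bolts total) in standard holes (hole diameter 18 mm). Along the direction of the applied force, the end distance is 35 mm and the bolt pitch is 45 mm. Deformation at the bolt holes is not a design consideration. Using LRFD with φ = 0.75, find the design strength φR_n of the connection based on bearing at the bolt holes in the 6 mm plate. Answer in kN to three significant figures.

Per bolt r_n = 1.5 l_c t F_u ≤ 3.0 d t F_u; upper limit = 3.0 × 16 × 6 × 470 / 1000 = 135.4 kN.
Edge bolt: l_c = 35 − 18/2 = 26 mm → 1.5 × 26 × 6 × 470 / 1000 = 110 → r_n = 110 kN.
Interior bolts: l_c = 45 − 18 = 27 mm → 1.5 × 27 × 6 × 470 / 1000 = 114.2 → r_n = 114.2 kN.
R_n = 2 × 110 + 8 × 114.2 = 1134 kN.
Design strength φR_n = 0.75 × 1134 = 850 kN.

850 kN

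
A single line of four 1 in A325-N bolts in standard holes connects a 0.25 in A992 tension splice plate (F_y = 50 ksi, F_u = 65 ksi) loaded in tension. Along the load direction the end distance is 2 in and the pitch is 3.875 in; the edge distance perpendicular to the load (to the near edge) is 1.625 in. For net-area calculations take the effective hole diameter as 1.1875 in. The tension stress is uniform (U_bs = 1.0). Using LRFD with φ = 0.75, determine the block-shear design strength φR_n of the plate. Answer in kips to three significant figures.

81.8 kips

Shear plane L_v = 2 + 3·3.875 = 13.62 in; A_gv = 13.62 × 0.25 = 3.406 in².
A_nv = (13.62 − 3.5·1.1875) × 0.25 = 2.367 in².
A_nt = (1.625 − 0.5·1.1875) × 0.25 = 0.2578 in².
0.6 F_u A_nv = 92.32 kips; 0.6 F_y A_gv = 102.2 kips → shear rupture governs the shear term.
R_n = 92.32 + 1.0 × 65 × 0.2578 = 109.1 kips.
Design strength φR_n = 0.75 × 109.1 = 81.8 kips.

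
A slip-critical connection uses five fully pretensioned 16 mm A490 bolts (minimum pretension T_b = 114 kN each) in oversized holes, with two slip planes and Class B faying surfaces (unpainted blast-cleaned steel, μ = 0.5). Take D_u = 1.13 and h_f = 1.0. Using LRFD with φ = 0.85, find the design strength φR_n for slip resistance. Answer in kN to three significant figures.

R_n = μ · D_u · h_f · T_b · n_s · n_b = 0.5 × 1.13 × 1.0 × 114 × 2 × 5 = 644.1 kN.
Design strength φR_n = 0.85 × 644.1 = 547 kN.

547 kN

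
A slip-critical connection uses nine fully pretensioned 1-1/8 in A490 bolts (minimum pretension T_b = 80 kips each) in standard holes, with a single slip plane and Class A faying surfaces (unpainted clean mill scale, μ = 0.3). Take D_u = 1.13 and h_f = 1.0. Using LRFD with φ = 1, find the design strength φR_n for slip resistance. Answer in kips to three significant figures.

244 kips

R_n = μ · D_u · h_f · T_b · n_s · n_b = 0.3 × 1.13 × 1.0 × 80 × 1 × 9 = 244.1 kips.
Design strength φR_n = 1 × 244.1 = 244 kips.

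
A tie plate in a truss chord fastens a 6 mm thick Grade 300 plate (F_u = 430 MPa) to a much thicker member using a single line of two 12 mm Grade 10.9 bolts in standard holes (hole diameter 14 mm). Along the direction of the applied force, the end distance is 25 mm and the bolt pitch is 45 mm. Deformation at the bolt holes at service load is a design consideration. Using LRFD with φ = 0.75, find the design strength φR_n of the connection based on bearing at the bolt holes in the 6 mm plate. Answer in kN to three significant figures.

Per bolt r_n = 1.2 l_c t F_u ≤ 2.4 d t F_u; upper limit = 2.4 × 12 × 6 × 430 / 1000 = 74.3 kN.
Edge bolt: l_c = 25 − 14/2 = 18 mm → 1.2 × 18 × 6 × 430 / 1000 = 55.73 → r_n = 55.73 kN.
Interior bolts: l_c = 45 − 14 = 31 mm → 1.2 × 31 × 6 × 430 / 1000 = 95.98 → r_n = 74.3 kN.
R_n = 1 × 55.73 + 1 × 74.3 = 130 kN.
Design strength φR_n = 0.75 × 130 = 97.5 kN.

97.5 kN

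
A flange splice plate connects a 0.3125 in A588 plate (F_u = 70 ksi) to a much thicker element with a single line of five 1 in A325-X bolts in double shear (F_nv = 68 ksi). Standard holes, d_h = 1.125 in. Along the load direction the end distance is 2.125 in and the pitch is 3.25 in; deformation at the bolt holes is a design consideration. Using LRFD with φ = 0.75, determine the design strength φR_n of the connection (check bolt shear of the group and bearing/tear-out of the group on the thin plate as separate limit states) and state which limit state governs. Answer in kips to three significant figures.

188 kips (bearing governs)

Bolt shear: A_b = π·1²/4 = 0.7854 in²; R_n = 68 × 0.7854 × 5 × 2 = 534.1 kips → 0.75 × 534.1 = 401 kips.
Bearing (1.2 l_c t F_u ≤ 2.4 d t F_u): upper limit = 2.4·1·0.3125·70 = 52.5 kips.
  Edge l_c = 2.125 − 1.125/2 = 1.562 → r_n = 41.02 kips; interior l_c = 3.25 − 1.125 = 2.125 → r_n = 52.5 kips.
  R_n,bearing = 1·41.02 + 4·52.5 = 251 kips → 0.75 × 251 = 188 kips.
Bearing governs: 188 kips.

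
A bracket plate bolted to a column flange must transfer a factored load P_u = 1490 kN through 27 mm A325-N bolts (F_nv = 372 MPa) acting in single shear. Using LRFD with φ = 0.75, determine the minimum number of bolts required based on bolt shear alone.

10 bolts

A_b = π·27²/4 = 572.6 mm².
Per-bolt design strength φR_n = 0.75 × 372 × 572.6 × 1 / 1000 = 159.7 kN.
n ≥ 1490 / 159.7 = 9.327 → use 10 bolts.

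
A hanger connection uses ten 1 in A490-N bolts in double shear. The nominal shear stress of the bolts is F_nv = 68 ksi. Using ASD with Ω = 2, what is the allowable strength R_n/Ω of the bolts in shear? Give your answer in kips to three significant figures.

A_b = π × 1² / 4 = 0.7854 in².
R_n = F_nv · A_b · n · n_s = 68 × 0.7854 × 10 × 2 = 1068 kips.
Allowable strength R_n/Ω = 1068 / 2 = 534 kips.

534 kips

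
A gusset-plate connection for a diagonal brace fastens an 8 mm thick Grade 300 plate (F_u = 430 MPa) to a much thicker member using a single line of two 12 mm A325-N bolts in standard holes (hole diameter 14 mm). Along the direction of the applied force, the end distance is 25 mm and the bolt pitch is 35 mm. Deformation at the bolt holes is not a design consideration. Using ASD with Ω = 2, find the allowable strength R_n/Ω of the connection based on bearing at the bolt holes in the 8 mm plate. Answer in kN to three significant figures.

Per bolt r_n = 1.5 l_c t F_u ≤ 3.0 d t F_u; upper limit = 3.0 × 12 × 8 × 430 / 1000 = 123.8 kN.
Edge bolt: l_c = 25 − 14/2 = 18 mm → 1.5 × 18 × 8 × 430 / 1000 = 92.88 → r_n = 92.88 kN.
Interior bolts: l_c = 35 − 14 = 21 mm → 1.5 × 21 × 8 × 430 / 1000 = 108.4 → r_n = 108.4 kN.
R_n = 1 × 92.88 + 1 × 108.4 = 201.2 kN.
Allowable strength R_n/Ω = 201.2 / 2 = 101 kN.

101 kN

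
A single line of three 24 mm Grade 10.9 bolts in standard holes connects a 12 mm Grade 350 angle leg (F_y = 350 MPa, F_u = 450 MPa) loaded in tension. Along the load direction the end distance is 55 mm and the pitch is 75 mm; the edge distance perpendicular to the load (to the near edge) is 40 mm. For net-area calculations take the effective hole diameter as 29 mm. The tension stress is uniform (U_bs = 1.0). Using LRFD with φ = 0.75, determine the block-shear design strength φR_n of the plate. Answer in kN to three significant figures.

Shear plane L_v = 55 + 2·75 = 205 mm; A_gv = 205 × 12 = 2460 mm².
A_nv = (205 − 2.5·29) × 12 = 1590 mm².
A_nt = (40 − 0.5·29) × 12 = 306 mm².
0.6 F_u A_nv = 429.3 kN; 0.6 F_y A_gv = 516.6 kN → shear rupture governs the shear term.
R_n = 429.3 + 1.0 × 450 × 306 / 1000 = 567 kN.
Design strength φR_n = 0.75 × 567 = 425 kN.

425 kN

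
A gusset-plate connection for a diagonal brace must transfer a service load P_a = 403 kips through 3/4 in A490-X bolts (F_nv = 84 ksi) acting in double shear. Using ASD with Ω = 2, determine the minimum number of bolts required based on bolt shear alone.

A_b = π·0.75²/4 = 0.4418 in².
Per-bolt allowable strength R_n/Ω = 84 × 0.4418 × 2 / 2 = 37.11 kips.
n ≥ 403 / 37.11 = 10.86 → use 11 bolts.

11 bolts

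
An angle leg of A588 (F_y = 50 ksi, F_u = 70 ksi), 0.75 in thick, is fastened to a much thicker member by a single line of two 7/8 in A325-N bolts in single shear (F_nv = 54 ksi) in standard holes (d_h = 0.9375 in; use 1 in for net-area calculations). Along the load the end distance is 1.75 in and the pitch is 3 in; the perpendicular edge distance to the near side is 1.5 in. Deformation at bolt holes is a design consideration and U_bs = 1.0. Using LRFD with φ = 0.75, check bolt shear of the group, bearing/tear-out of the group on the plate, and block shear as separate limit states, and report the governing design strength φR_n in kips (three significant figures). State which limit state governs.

Bolt shear: A_b = π·0.875²/4 = 0.6013 in²; R_n = 54 × 0.6013 × 2 × 1 = 64.94 kips → 0.75 × 64.94 = 48.7 kips.
Bearing: edge l_c = 1.281, r_n = 80.72 kips; interior l_c = 2.062, r_n = 110.3 kips; R_n = 80.72 + 1·110.3 = 191 kips → 143 kips.
Block shear: A_gv = 3.562, A_nv = 2.438, A_nt = 0.75 in²; R_n = min(0.6F_uA_nv, 0.6F_yA_gv) + U_bs·F_u·A_nt = 154.9 kips → 116 kips.
Bolt shear governs: 48.7 kips.

48.7 kips (bolt shear governs)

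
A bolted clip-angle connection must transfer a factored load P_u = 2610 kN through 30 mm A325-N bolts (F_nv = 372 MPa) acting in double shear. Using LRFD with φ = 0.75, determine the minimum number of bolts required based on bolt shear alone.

A_b = π·30²/4 = 706.9 mm².
Per-bolt design strength φR_n = 0.75 × 372 × 706.9 × 2 / 1000 = 394.4 kN.
n ≥ 2610 / 394.4 = 6.617 → use 7 bolts.

7 bolts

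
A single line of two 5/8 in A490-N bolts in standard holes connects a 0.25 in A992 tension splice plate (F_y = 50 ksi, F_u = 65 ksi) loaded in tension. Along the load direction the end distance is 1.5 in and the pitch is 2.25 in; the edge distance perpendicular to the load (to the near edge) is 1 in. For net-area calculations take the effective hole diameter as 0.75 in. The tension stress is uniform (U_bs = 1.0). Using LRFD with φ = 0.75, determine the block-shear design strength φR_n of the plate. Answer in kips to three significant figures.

26.8 kips

Shear plane L_v = 1.5 + 1·2.25 = 3.75 in; A_gv = 3.75 × 0.25 = 0.9375 in².
A_nv = (3.75 − 1.5·0.75) × 0.25 = 0.6562 in².
A_nt = (1 − 0.5·0.75) × 0.25 = 0.1562 in².
0.6 F_u A_nv = 25.59 kips; 0.6 F_y A_gv = 28.12 kips → shear rupture governs the shear term.
R_n = 25.59 + 1.0 × 65 × 0.1562 = 35.75 kips.
Design strength φR_n = 0.75 × 35.75 = 26.8 kips.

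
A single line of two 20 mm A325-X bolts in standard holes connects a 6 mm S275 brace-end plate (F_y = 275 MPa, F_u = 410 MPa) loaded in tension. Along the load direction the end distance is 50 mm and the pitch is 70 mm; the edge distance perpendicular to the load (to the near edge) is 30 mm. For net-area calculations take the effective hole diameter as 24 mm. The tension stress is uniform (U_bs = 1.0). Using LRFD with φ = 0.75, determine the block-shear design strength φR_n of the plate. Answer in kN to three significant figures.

122 kN

Shear plane L_v = 50 + 1·70 = 120 mm; A_gv = 120 × 6 = 720 mm².
A_nv = (120 − 1.5·24) × 6 = 504 mm².
A_nt = (30 − 0.5·24) × 6 = 108 mm².
0.6 F_u A_nv = 124 kN; 0.6 F_y A_gv = 118.8 kN → shear yielding governs the shear term.
R_n = 118.8 + 1.0 × 410 × 108 / 1000 = 163.1 kN.
Design strength φR_n = 0.75 × 163.1 = 122 kN.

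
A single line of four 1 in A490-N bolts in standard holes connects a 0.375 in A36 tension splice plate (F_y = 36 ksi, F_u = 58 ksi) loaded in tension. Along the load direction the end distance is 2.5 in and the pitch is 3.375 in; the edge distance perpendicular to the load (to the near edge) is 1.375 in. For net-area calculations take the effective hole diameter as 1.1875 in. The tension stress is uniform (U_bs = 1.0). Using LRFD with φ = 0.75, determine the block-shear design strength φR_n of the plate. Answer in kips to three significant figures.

89.4 kips

Shear plane L_v = 2.5 + 3·3.375 = 12.62 in; A_gv = 12.62 × 0.375 = 4.734 in².
A_nv = (12.62 − 3.5·1.1875) × 0.375 = 3.176 in².
A_nt = (1.375 − 0.5·1.1875) × 0.375 = 0.293 in².
0.6 F_u A_nv = 110.5 kips; 0.6 F_y A_gv = 102.3 kips → shear yielding governs the shear term.
R_n = 102.3 + 1.0 × 58 × 0.293 = 119.3 kips.
Design strength φR_n = 0.75 × 119.3 = 89.4 kips.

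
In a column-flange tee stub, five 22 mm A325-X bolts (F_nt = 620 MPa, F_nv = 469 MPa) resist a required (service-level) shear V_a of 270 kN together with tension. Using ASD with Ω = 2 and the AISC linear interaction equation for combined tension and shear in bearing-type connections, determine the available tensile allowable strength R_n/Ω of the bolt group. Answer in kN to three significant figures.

A_b = π·22²/4 = 380.1 mm²; f_rv = 270 × 1000 / (5 × 380.1) = 142.1 MPa.
F'_nt = 1.3 F_nt − (Ω F_nt / F_nv) f_rv = 1.3·620 − (2·620/469)·142.1 = 430.4 MPa, capped at F_nt → F'_nt = 430.4 MPa.
R_n = F'_nt · A_b · n = 430.4 × 380.1 × 5 / 1000 = 818.1 kN.
Allowable strength R_n/Ω = 818.1 / 2 = 409 kN.

409 kN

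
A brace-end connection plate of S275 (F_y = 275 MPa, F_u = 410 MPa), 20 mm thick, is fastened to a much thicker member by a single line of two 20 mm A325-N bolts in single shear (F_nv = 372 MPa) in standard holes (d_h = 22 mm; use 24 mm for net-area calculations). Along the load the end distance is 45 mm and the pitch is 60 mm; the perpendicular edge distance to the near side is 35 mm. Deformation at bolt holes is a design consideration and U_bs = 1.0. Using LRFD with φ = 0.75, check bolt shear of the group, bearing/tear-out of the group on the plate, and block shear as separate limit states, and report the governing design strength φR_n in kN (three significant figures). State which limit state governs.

175 kN (bolt shear governs)

Bolt shear: A_b = π·20²/4 = 314.2 mm²; R_n = 372 × 314.2 × 2 × 1 / 1000 = 233.7 kN → 0.75 × 233.7 = 175 kN.
Bearing: edge l_c = 34, r_n = 334.6 kN; interior l_c = 38, r_n = 373.9 kN; R_n = 334.6 + 1·373.9 = 708.5 kN → 531 kN.
Block shear: A_gv = 2100, A_nv = 1380, A_nt = 460 mm²; R_n = min(0.6F_uA_nv, 0.6F_yA_gv) + U_bs·F_u·A_nt = 528.1 kN → 396 kN.
Bolt shear governs: 175 kN.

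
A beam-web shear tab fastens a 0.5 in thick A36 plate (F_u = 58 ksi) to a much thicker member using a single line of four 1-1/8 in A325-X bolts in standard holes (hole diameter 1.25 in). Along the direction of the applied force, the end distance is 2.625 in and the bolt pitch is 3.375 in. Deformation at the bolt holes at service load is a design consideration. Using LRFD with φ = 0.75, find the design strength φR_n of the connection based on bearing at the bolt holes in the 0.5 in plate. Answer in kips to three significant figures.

Per bolt r_n = 1.2 l_c t F_u ≤ 2.4 d t F_u; upper limit = 2.4 × 1.125 × 0.5 × 58 = 78.3 kips.
Edge bolt: l_c = 2.625 − 1.25/2 = 2 in → 1.2 × 2 × 0.5 × 58 = 69.6 → r_n = 69.6 kips.
Interior bolts: l_c = 3.375 − 1.25 = 2.125 in → 1.2 × 2.125 × 0.5 × 58 = 73.95 → r_n = 73.95 kips.
R_n = 1 × 69.6 + 3 × 73.95 = 291.4 kips.
Design strength φR_n = 0.75 × 291.4 = 219 kips.

219 kips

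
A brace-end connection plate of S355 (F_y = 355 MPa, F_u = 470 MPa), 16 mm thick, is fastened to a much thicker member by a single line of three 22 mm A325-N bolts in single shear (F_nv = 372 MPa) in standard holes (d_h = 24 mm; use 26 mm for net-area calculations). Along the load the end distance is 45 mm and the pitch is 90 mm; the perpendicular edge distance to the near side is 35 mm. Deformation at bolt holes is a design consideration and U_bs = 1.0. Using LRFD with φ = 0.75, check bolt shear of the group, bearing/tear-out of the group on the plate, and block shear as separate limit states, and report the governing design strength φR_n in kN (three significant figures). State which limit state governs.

318 kN (bolt shear governs)

Bolt shear: A_b = π·22²/4 = 380.1 mm²; R_n = 372 × 380.1 × 3 × 1 / 1000 = 424.2 kN → 0.75 × 424.2 = 318 kN.
Bearing: edge l_c = 33, r_n = 297.8 kN; interior l_c = 66, r_n = 397.1 kN; R_n = 297.8 + 2·397.1 = 1092 kN → 819 kN.
Block shear: A_gv = 3600, A_nv = 2560, A_nt = 352 mm²; R_n = min(0.6F_uA_nv, 0.6F_yA_gv) + U_bs·F_u·A_nt = 887.4 kN → 666 kN.
Bolt shear governs: 318 kN.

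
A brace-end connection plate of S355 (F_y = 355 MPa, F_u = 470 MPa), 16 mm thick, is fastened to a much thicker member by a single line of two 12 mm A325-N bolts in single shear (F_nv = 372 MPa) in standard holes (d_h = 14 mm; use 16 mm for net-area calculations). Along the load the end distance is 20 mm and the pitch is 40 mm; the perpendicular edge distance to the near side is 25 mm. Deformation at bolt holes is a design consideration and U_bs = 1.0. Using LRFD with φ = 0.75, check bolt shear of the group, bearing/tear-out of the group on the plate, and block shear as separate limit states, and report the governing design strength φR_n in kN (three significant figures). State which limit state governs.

Bolt shear: A_b = π·12²/4 = 113.1 mm²; R_n = 372 × 113.1 × 2 × 1 / 1000 = 84.14 kN → 0.75 × 84.14 = 63.1 kN.
Bearing: edge l_c = 13, r_n = 117.3 kN; interior l_c = 26, r_n = 216.6 kN; R_n = 117.3 + 1·216.6 = 333.9 kN → 250 kN.
Block shear: A_gv = 960, A_nv = 576, A_nt = 272 mm²; R_n = min(0.6F_uA_nv, 0.6F_yA_gv) + U_bs·F_u·A_nt = 290.3 kN → 218 kN.
Bolt shear governs: 63.1 kN.

63.1 kN (bolt shear governs)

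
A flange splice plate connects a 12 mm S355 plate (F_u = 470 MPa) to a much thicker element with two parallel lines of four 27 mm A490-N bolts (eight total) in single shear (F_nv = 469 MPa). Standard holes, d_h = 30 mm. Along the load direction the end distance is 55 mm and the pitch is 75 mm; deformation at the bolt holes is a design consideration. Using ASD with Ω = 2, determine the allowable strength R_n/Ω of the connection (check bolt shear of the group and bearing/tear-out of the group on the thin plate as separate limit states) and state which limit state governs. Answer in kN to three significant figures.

1070 kN (bolt shear governs)

Bolt shear: A_b = π·27²/4 = 572.6 mm²; R_n = 469 × 572.6 × 8 × 1 / 1000 = 2148 kN → 2148 / 2 = 1070 kN.
Bearing (1.2 l_c t F_u ≤ 2.4 d t F_u): upper limit = 2.4·27·12·470 / 1000 = 365.5 kN.
  Edge l_c = 55 − 30/2 = 40 → r_n = 270.7 kN; interior l_c = 75 − 30 = 45 → r_n = 304.6 kN.
  R_n,bearing = 2·270.7 + 6·304.6 = 2369 kN → 2369 / 2 = 1180 kN.
Bolt shear governs: 1070 kN.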